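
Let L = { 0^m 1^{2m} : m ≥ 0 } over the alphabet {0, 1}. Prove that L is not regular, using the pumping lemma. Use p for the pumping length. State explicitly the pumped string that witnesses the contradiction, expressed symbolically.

0^{p+k} 1^{2p}

Suppose for contradiction that L is regular, and let p be the pumping length.
Choose w = 0^p 1^{2p}, which is in L with |w| = 3p ≥ p.
The pumping lemma gives a decomposition w = xyz where |xy| ≤ p and |y| ≥ 1.
Since the first p symbols of w are all 0's and |xy| ≤ p, y lies entirely in the leading 0-block: y = 0^k for some k with 1 ≤ k ≤ p.
Pump with i = 2: xy^2z = 0^{p+k} 1^{2p}. For this to lie in L we would need 2p = 2(p+k), which forces k = 0. But k ≥ 1, so xy^2z ∉ L.
This contradicts the pumping lemma, so L is not regular.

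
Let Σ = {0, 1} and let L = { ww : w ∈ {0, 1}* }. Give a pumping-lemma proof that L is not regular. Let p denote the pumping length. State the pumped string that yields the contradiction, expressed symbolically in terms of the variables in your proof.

0^{p+k} 1^p 0^p 1^p

Suppose for contradiction that L is regular, and let p be the pumping length.
Take w = 0^p 1^p 0^p 1^p = uu where u = 0^p1^p; then w ∈ L and |w| = 4p ≥ p.
By the pumping lemma, w = xyz with |xy| ≤ p and |y| ≥ 1.
Since the first p symbols of w are all 0's and |xy| ≤ p, y lies entirely in the leading 0-block: y = 0^k for some k with 1 ≤ k ≤ p.
Pump with i = 2: xy^2z = 0^{p+k} 1^p 0^p 1^p, of length 4p+k. Suppose this equals vv. The string starts with 0 and ends with 1, so v does too; thus the boundary between the two copies of v is a 1→0 transition. There is exactly one such transition, at position 2p+k, so |v| = 2p+k and |vv| = 4p+2k ≠ 4p+k since k ≥ 1. So xy^2z ∉ L.
This contradicts the pumping lemma, so L is not regular.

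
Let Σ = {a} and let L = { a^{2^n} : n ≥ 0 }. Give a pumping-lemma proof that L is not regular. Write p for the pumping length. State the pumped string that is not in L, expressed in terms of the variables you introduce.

a^{2^p+k}

Assume L is regular; let p be its pumping constant.
Take w = a^{2^p} ∈ L with |w| = 2^p ≥ p.
The pumping lemma gives a decomposition w = xyz where |xy| ≤ p and y is nonempty.
Then y = a^k for some k with 1 ≤ k ≤ p.
Pump with i = 2: xy^2z = a^{2^p+k}. Since 1 ≤ k ≤ p < 2^p, we have 2^p < 2^p+k < 2^{p+1}, so 2^p+k is not a power of 2. So xy^2z ∉ L.
This is a contradiction; hence L is not regular.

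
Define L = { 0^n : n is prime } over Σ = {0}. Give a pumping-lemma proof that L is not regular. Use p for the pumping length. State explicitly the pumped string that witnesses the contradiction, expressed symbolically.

0^{q(1+k)}

Assume L is regular. Let p be the pumping length given by the pumping lemma.
Let q be a prime with q ≥ p+2 (infinitely many primes exist), and take w = 0^q ∈ L with |w| = q ≥ p.
By the pumping lemma, w = xyz with |xy| ≤ p and y is nonempty.
Then y = 0^k for some k with 1 ≤ k ≤ p.
Since 1 ≤ k ≤ p, |xz| = q-k. Pump with i = q+1: |xy^{q+1}z| = (q-k)+(q+1)k = q+qk = q(1+k), which is composite (both factors ≥ 2). So xy^{q+1}z = 0^{q(1+k)} ∉ L.
This contradicts the pumping lemma, so L is not regular.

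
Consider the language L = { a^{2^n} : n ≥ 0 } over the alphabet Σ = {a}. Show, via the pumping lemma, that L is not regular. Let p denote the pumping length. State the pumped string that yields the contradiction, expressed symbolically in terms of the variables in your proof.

a^{2^p+k}

Suppose for contradiction that L is regular, and let p be the pumping length.
Take w = a^{2^p} ∈ L with |w| = 2^p ≥ p.
Write w = xyz as guaranteed by the lemma, with |xy| ≤ p and y is nonempty.
Then y = a^k for some k with 1 ≤ k ≤ p.
Pump with i = 2: xy^2z = a^{2^p+k}. Since 1 ≤ k ≤ p < 2^p, we have 2^p < 2^p+k < 2^{p+1}, so 2^p+k is not a power of 2. So xy^2z ∉ L.
This is a contradiction; hence L is not regular.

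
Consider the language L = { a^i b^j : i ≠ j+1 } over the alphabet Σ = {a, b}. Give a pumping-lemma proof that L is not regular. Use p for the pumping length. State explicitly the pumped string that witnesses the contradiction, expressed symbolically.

a^{p+p!} b^{p+p!-1}

Assume L is regular. Let p be the pumping length given by the pumping lemma.
Choose w = a^p b^{p+p!-1}. Since p ≠ (p+p!-1)+1 = p+p!, w ∈ L; and |w| ≥ p.
By the pumping lemma, w = xyz with |xy| ≤ p and |y| ≥ 1.
The first p characters of w are a's, so xy (and hence y) consists only of a's. Write y = a^k, 1 ≤ k ≤ p.
Since 1 ≤ k ≤ p, k divides p!; set t = 1 + p!/k. Then xy^t z has p + (p!/k)·k = p + p! copies of a. Now the a-count is p+p! and (b-count)+1 = (p+p!-1)+1 = p+p!, so i ≠ j+1 fails. So xy^t z = a^{p+p!} b^{p+p!-1} ∉ L.
This contradicts the pumping lemma, so L is not regular.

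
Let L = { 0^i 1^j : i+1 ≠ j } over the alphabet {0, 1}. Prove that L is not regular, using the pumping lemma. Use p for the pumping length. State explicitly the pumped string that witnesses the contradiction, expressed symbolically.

0^{p+p!} 1^{p+p!+1}

Assume L is regular; let p be its pumping constant.
Choose w = 0^p 1^{p+p!+1}. Since p ≠ (p+p!+1)-1 = p+p!, w ∈ L; and |w| ≥ p.
The pumping lemma gives a decomposition w = xyz where |xy| ≤ p and |y| > 0.
Because |xy| ≤ p and w begins with p copies of 0, we have y = 0^k with 1 ≤ k ≤ p.
Since 1 ≤ k ≤ p, k divides p!; set t = 1 + p!/k. Then xy^t z has p + (p!/k)·k = p + p! copies of 0. Now the 0-count is p+p! and (1-count)-1 = (p+p!+1)-1 = p+p!, so i+1 ≠ j fails. So xy^t z = 0^{p+p!} 1^{p+p!+1} ∉ L.
Contradiction. Therefore L is not regular.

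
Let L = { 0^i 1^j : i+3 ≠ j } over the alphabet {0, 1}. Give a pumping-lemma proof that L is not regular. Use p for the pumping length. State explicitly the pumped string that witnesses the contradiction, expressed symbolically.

0^{p+p!} 1^{p+p!+3}

Toward a contradiction, assume L is regular with pumping length p.
Choose w = 0^p 1^{p+p!+3}. Since p ≠ (p+p!+3)-3 = p+p!, w ∈ L; and |w| ≥ p.
By the pumping lemma, w = xyz with |xy| ≤ p and |y| ≥ 1.
The first p characters of w are 0's, so xy (and hence y) consists only of 0's. Write y = 0^k, 1 ≤ k ≤ p.
Since 1 ≤ k ≤ p, k divides p!; set t = 1 + p!/k. Then xy^t z has p + (p!/k)·k = p + p! copies of 0. Now the 0-count is p+p! and (1-count)-3 = (p+p!+3)-3 = p+p!, so i+3 ≠ j fails. So xy^t z = 0^{p+p!} 1^{p+p!+3} ∉ L.
This contradicts the pumping lemma, so L is not regular.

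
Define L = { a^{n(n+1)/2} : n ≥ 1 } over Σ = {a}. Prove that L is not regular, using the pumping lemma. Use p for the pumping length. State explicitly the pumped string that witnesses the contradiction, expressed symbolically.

Toward a contradiction, assume L is regular with pumping length p.
Take w = a^{p(p+1)/2} ∈ L with |w| = p(p+1)/2 ≥ p.
The pumping lemma gives a decomposition w = xyz where |xy| ≤ p and |y| ≥ 1.
Then y = a^k for some k with 1 ≤ k ≤ p.
Pump with i = 2: xy^2z = a^{p(p+1)/2+k}. Since 1 ≤ k ≤ p, p(p+1)/2 < p(p+1)/2+k ≤ p(p+1)/2+p < (p+1)(p+2)/2, so p(p+1)/2+k is strictly between consecutive triangular numbers. So xy^2z ∉ L.
Contradiction. Therefore L is not regular.

a^{p(p+1)/2+k}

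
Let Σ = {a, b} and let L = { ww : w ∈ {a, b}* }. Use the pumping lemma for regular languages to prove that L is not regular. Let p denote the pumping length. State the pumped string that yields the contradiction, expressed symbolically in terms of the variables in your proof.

Toward a contradiction, assume L is regular with pumping length p.
Take w = a^p b^p a^p b^p = uu where u = a^pb^p; then w ∈ L and |w| = 4p ≥ p.
The pumping lemma gives a decomposition w = xyz where |xy| ≤ p and |y| > 0.
The first p characters of w are a's, so xy (and hence y) consists only of a's. Write y = a^k, 1 ≤ k ≤ p.
Pump with i = 2: xy^2z = a^{p+k} b^p a^p b^p, of length 4p+k. Suppose this equals vv. The string starts with a and ends with b, so v does too; thus the boundary between the two copies of v is a b→a transition. There is exactly one such transition, at position 2p+k, so |v| = 2p+k and |vv| = 4p+2k ≠ 4p+k since k ≥ 1. So xy^2z ∉ L.
Contradiction. Therefore L is not regular.

a^{p+k} b^p a^p b^p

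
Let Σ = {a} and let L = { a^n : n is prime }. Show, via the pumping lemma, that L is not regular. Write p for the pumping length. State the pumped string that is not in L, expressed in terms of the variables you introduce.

Assume L is regular; let p be its pumping constant.
Let q be a prime with q ≥ p+2 (infinitely many primes exist), and take w = a^q ∈ L with |w| = q ≥ p.
By the pumping lemma, w = xyz with |xy| ≤ p and y is nonempty.
Then y = a^k for some k with 1 ≤ k ≤ p.
Since 1 ≤ k ≤ p, |xz| = q-k. Pump with i = q+1: |xy^{q+1}z| = (q-k)+(q+1)k = q+qk = q(1+k), which is composite (both factors ≥ 2). So xy^{q+1}z = a^{q(1+k)} ∉ L.
Contradiction. Therefore L is not regular.

a^{q(1+k)}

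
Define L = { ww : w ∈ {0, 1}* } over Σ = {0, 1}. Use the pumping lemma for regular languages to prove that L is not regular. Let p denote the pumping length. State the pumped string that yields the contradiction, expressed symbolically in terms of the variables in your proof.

0^{p+k} 1^p 0^p 1^p

Suppose for contradiction that L is regular, and let p be the pumping length.
Take w = 0^p 1^p 0^p 1^p = uu where u = 0^p1^p; then w ∈ L and |w| = 4p ≥ p.
By the pumping lemma, w = xyz with |xy| ≤ p and |y| ≥ 1.
The first p characters of w are 0's, so xy (and hence y) consists only of 0's. Write y = 0^k, 1 ≤ k ≤ p.
Pump with i = 2: xy^2z = 0^{p+k} 1^p 0^p 1^p, of length 4p+k. Suppose this equals vv. The string starts with 0 and ends with 1, so v does too; thus the boundary between the two copies of v is a 1→0 transition. There is exactly one such transition, at position 2p+k, so |v| = 2p+k and |vv| = 4p+2k ≠ 4p+k since k ≥ 1. So xy^2z ∉ L.
Contradiction. Therefore L is not regular.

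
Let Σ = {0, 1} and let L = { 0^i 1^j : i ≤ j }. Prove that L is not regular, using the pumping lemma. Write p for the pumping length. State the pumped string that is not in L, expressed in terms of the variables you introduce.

Assume L is regular; let p be its pumping constant.
Choose w = 0^p 1^p ∈ L, with |w| = 2p ≥ p.
Write w = xyz as guaranteed by the lemma, with |xy| ≤ p and y is nonempty.
The first p characters of w are 0's, so xy (and hence y) consists only of 0's. Write y = 0^k, 1 ≤ k ≤ p.
Consider xy^2z = 0^{p+k} 1^p. Since k ≥ 1, the 0-count p+k exceeds the 1-count p, so i ≤ j fails; thus xy^2z ∉ L.
This contradicts the pumping lemma, so L is not regular.

0^{p+k} 1^p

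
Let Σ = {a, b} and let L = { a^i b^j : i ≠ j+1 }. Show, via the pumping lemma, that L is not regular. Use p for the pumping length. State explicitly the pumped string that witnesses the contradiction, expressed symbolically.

Assume L is regular. Let p be the pumping length given by the pumping lemma.
Choose w = a^p b^{p+p!-1}. Since p ≠ (p+p!-1)+1 = p+p!, w ∈ L; and |w| ≥ p.
The pumping lemma gives a decomposition w = xyz where |xy| ≤ p and y is nonempty.
The first p characters of w are a's, so xy (and hence y) consists only of a's. Write y = a^k, 1 ≤ k ≤ p.
Since 1 ≤ k ≤ p, k divides p!; set t = 1 + p!/k. Then xy^t z has p + (p!/k)·k = p + p! copies of a. Now the a-count is p+p! and (b-count)+1 = (p+p!-1)+1 = p+p!, so i ≠ j+1 fails. So xy^t z = a^{p+p!} b^{p+p!-1} ∉ L.
This contradicts the pumping lemma, so L is not regular.

a^{p+p!} b^{p+p!-1}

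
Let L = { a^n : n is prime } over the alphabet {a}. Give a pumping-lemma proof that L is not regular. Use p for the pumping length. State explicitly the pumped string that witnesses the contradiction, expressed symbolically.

a^{q(1+k)}

Assume L is regular; let p be its pumping constant.
Let q be a prime with q ≥ p+2 (infinitely many primes exist), and take w = a^q ∈ L with |w| = q ≥ p.
The pumping lemma gives a decomposition w = xyz where |xy| ≤ p and |y| > 0.
Then y = a^k for some k with 1 ≤ k ≤ p.
Since 1 ≤ k ≤ p, |xz| = q-k. Pump with i = q+1: |xy^{q+1}z| = (q-k)+(q+1)k = q+qk = q(1+k), which is composite (both factors ≥ 2). So xy^{q+1}z = a^{q(1+k)} ∉ L.
This is a contradiction; hence L is not regular.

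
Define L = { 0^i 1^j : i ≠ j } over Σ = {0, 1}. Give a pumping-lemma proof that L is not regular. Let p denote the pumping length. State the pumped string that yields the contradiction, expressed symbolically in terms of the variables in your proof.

Suppose for contradiction that L is regular, and let p be the pumping length.
Choose w = 0^p 1^{p+p!}. Since p ≠ p+p!, w ∈ L; and |w| ≥ p.
Write w = xyz as guaranteed by the lemma, with |xy| ≤ p and |y| > 0.
Because |xy| ≤ p and w begins with p copies of 0, we have y = 0^k with 1 ≤ k ≤ p.
Since 1 ≤ k ≤ p, k divides p!; set t = 1 + p!/k. Then xy^t z has p + (p!/k)·k = p + p! copies of 0. Now the 0-count equals the 1-count, so i ≠ j fails. So xy^t z = 0^{p+p!} 1^{p+p!} ∉ L.
This contradicts the pumping lemma, so L is not regular.

0^{p+p!} 1^{p+p!}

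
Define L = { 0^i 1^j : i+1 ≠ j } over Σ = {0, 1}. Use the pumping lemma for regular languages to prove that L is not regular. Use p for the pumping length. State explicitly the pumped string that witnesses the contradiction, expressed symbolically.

0^{p+p!} 1^{p+p!+1}

Assume L is regular. Let p be the pumping length given by the pumping lemma.
Choose w = 0^p 1^{p+p!+1}. Since p ≠ (p+p!+1)-1 = p+p!, w ∈ L; and |w| ≥ p.
By the pumping lemma, w = xyz with |xy| ≤ p and |y| > 0.
Because |xy| ≤ p and w begins with p copies of 0, we have y = 0^k with 1 ≤ k ≤ p.
Since 1 ≤ k ≤ p, k divides p!; set t = 1 + p!/k. Then xy^t z has p + (p!/k)·k = p + p! copies of 0. Now the 0-count is p+p! and (1-count)-1 = (p+p!+1)-1 = p+p!, so i+1 ≠ j fails. So xy^t z = 0^{p+p!} 1^{p+p!+1} ∉ L.
This is a contradiction; hence L is not regular.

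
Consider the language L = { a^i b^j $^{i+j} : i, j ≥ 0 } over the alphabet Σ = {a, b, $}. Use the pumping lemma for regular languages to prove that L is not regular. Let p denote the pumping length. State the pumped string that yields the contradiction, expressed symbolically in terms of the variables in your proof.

Toward a contradiction, assume L is regular with pumping length p.
Take w = a^p b^p $^{2p} ∈ L (with i=j=p, i+j=2p), |w| = 4p ≥ p.
Write w = xyz as guaranteed by the lemma, with |xy| ≤ p and y is nonempty.
Since the first p symbols of w are all a's and |xy| ≤ p, y lies entirely in the leading a-block: y = a^k for some k with 1 ≤ k ≤ p.
Consider xy^2z = a^{p+k} b^p $^{2p}. Now the a- and b-counts sum to 2p+k, but the $-count is 2p ≠ 2p+k. So xy^2z ∉ L.
This contradicts the pumping lemma, so L is not regular.

a^{p+k} b^p $^{2p}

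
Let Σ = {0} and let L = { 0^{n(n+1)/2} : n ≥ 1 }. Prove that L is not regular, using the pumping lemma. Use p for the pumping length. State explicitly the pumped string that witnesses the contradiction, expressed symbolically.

0^{p(p+1)/2+k}

Assume L is regular; let p be its pumping constant.
Take w = 0^{p(p+1)/2} ∈ L with |w| = p(p+1)/2 ≥ p.
By the pumping lemma, w = xyz with |xy| ≤ p and |y| > 0.
Then y = 0^k for some k with 1 ≤ k ≤ p.
Pump with i = 2: xy^2z = 0^{p(p+1)/2+k}. Since 1 ≤ k ≤ p, p(p+1)/2 < p(p+1)/2+k ≤ p(p+1)/2+p < (p+1)(p+2)/2, so p(p+1)/2+k is strictly between consecutive triangular numbers. So xy^2z ∉ L.
Contradiction. Therefore L is not regular.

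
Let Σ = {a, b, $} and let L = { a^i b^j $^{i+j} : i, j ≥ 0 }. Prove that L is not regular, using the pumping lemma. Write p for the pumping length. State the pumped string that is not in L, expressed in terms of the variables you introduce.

Toward a contradiction, assume L is regular with pumping length p.
Take w = a^p b^p $^{2p} ∈ L (with i=j=p, i+j=2p), |w| = 4p ≥ p.
By the pumping lemma, w = xyz with |xy| ≤ p and |y| ≥ 1.
Because |xy| ≤ p and w begins with p copies of a, we have y = a^k with 1 ≤ k ≤ p.
Consider xy^2z = a^{p+k} b^p $^{2p}. Now the a- and b-counts sum to 2p+k, but the $-count is 2p ≠ 2p+k. So xy^2z ∉ L.
Contradiction. Therefore L is not regular.

a^{p+k} b^p $^{2p}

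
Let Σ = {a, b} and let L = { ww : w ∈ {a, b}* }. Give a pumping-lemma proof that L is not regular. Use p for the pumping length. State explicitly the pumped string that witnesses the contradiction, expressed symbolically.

a^{p+k} b^p a^p b^p

Toward a contradiction, assume L is regular with pumping length p.
Take w = a^p b^p a^p b^p = uu where u = a^pb^p; then w ∈ L and |w| = 4p ≥ p.
Write w = xyz as guaranteed by the lemma, with |xy| ≤ p and y is nonempty.
Since the first p symbols of w are all a's and |xy| ≤ p, y lies entirely in the leading a-block: y = a^k for some k with 1 ≤ k ≤ p.
Pump with i = 2: xy^2z = a^{p+k} b^p a^p b^p, of length 4p+k. Suppose this equals vv. The string starts with a and ends with b, so v does too; thus the boundary between the two copies of v is a b→a transition. There is exactly one such transition, at position 2p+k, so |v| = 2p+k and |vv| = 4p+2k ≠ 4p+k since k ≥ 1. So xy^2z ∉ L.
This is a contradiction; hence L is not regular.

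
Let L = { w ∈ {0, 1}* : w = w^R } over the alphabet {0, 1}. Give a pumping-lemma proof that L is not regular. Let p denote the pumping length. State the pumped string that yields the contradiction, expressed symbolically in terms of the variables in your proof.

Assume L is regular. Let p be the pumping length given by the pumping lemma.
Take w = 0^p 1 0^p, a palindrome of length 2p+1 ≥ p.
Write w = xyz as guaranteed by the lemma, with |xy| ≤ p and y is nonempty.
Since the first p symbols of w are all 0's and |xy| ≤ p, y lies entirely in the leading 0-block: y = 0^k for some k with 1 ≤ k ≤ p.
Pump with i = 2: xy^2z = 0^{p+k} 1 0^p. Its reverse is 0^p 1 0^{p+k}, which differs from xy^2z since k ≥ 1. So xy^2z is not a palindrome and xy^2z ∉ L.
Contradiction. Therefore L is not regular.

0^{p+k} 1 0^p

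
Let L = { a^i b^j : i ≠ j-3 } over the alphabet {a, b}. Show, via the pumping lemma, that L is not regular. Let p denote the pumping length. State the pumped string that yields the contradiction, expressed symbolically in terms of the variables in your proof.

Toward a contradiction, assume L is regular with pumping length p.
Choose w = a^p b^{p+p!+3}. Since p ≠ (p+p!+3)-3 = p+p!, w ∈ L; and |w| ≥ p.
The pumping lemma gives a decomposition w = xyz where |xy| ≤ p and |y| ≥ 1.
Since the first p symbols of w are all a's and |xy| ≤ p, y lies entirely in the leading a-block: y = a^k for some k with 1 ≤ k ≤ p.
Since 1 ≤ k ≤ p, k divides p!; set t = 1 + p!/k. Then xy^t z has p + (p!/k)·k = p + p! copies of a. Now the a-count is p+p! and (b-count)-3 = (p+p!+3)-3 = p+p!, so i ≠ j-3 fails. So xy^t z = a^{p+p!} b^{p+p!+3} ∉ L.
This contradicts the pumping lemma, so L is not regular.

a^{p+p!} b^{p+p!+3}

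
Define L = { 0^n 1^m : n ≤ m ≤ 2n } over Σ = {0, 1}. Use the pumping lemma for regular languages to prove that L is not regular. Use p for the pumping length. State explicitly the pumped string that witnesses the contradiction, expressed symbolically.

Assume L is regular. Let p be the pumping length given by the pumping lemma.
Take w = 0^p 1^p ∈ L (since p ≤ p ≤ 2p), with |w| = 2p ≥ p.
Write w = xyz as guaranteed by the lemma, with |xy| ≤ p and |y| ≥ 1.
Since the first p symbols of w are all 0's and |xy| ≤ p, y lies entirely in the leading 0-block: y = 0^k for some k with 1 ≤ k ≤ p.
Pump with i = 2: xy^2z = 0^{p+k} 1^p. Now n = p+k > p = m, so the condition n ≤ m fails. Thus xy^2z ∉ L.
This contradicts the pumping lemma, so L is not regular.

0^{p+k} 1^p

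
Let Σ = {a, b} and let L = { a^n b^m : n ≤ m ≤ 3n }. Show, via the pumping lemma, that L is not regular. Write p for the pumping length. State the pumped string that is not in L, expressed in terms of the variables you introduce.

Assume L is regular. Let p be the pumping length given by the pumping lemma.
Take w = a^p b^p ∈ L (since p ≤ p ≤ 3p), with |w| = 2p ≥ p.
Write w = xyz as guaranteed by the lemma, with |xy| ≤ p and |y| ≥ 1.
The first p characters of w are a's, so xy (and hence y) consists only of a's. Write y = a^k, 1 ≤ k ≤ p.
Pump with i = 2: xy^2z = a^{p+k} b^p. Now n = p+k > p = m, so the condition n ≤ m fails. Thus xy^2z ∉ L.
This contradicts the pumping lemma, so L is not regular.

a^{p+k} b^p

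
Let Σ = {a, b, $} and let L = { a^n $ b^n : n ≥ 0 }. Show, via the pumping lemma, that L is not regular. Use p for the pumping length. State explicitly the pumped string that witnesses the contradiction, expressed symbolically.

Assume L is regular. Let p be the pumping length given by the pumping lemma.
Take w = a^p $ b^p ∈ L with |w| = 2p+1 ≥ p.
Write w = xyz as guaranteed by the lemma, with |xy| ≤ p and y is nonempty.
The first p characters of w are a's, so xy (and hence y) consists only of a's. Write y = a^k, 1 ≤ k ≤ p.
Pump with i = 2: xy^2z = a^{p+k} $ b^p, which would require p+k = p. But k ≥ 1, so xy^2z ∉ L.
This is a contradiction; hence L is not regular.

a^{p+k} $ b^p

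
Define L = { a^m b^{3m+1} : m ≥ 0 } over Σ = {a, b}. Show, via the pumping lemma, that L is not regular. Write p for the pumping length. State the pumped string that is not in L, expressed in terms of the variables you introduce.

a^{p+k} b^{3p+1}

Suppose for contradiction that L is regular, and let p be the pumping length.
Let w = a^p b^{3p+1} ∈ L; note |w| = 4p+1 ≥ p.
Write w = xyz as guaranteed by the lemma, with |xy| ≤ p and y is nonempty.
Since the first p symbols of w are all a's and |xy| ≤ p, y lies entirely in the leading a-block: y = a^k for some k with 1 ≤ k ≤ p.
Pump with i = 2: xy^2z = a^{p+k} b^{3p+1}. For this to lie in L we would need 3p+1 = 3(p+k)+1, which forces k = 0. But k ≥ 1, so xy^2z ∉ L.
This contradicts the pumping lemma, so L is not regular.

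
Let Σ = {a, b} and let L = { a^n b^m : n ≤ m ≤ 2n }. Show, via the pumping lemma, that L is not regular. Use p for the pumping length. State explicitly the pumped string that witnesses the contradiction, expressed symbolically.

Toward a contradiction, assume L is regular with pumping length p.
Take w = a^p b^p ∈ L (since p ≤ p ≤ 2p), with |w| = 2p ≥ p.
Write w = xyz as guaranteed by the lemma, with |xy| ≤ p and y is nonempty.
Since the first p symbols of w are all a's and |xy| ≤ p, y lies entirely in the leading a-block: y = a^k for some k with 1 ≤ k ≤ p.
Pump with i = 2: xy^2z = a^{p+k} b^p. Now n = p+k > p = m, so the condition n ≤ m fails. Thus xy^2z ∉ L.
Contradiction. Therefore L is not regular.

a^{p+k} b^p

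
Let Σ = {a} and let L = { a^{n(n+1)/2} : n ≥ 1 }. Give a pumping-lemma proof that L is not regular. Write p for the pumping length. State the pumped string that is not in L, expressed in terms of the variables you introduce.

a^{p(p+1)/2+k}

Suppose for contradiction that L is regular, and let p be the pumping length.
Take w = a^{p(p+1)/2} ∈ L with |w| = p(p+1)/2 ≥ p.
The pumping lemma gives a decomposition w = xyz where |xy| ≤ p and y is nonempty.
Then y = a^k for some k with 1 ≤ k ≤ p.
Pump with i = 2: xy^2z = a^{p(p+1)/2+k}. Since 1 ≤ k ≤ p, p(p+1)/2 < p(p+1)/2+k ≤ p(p+1)/2+p < (p+1)(p+2)/2, so p(p+1)/2+k is strictly between consecutive triangular numbers. So xy^2z ∉ L.
This is a contradiction; hence L is not regular.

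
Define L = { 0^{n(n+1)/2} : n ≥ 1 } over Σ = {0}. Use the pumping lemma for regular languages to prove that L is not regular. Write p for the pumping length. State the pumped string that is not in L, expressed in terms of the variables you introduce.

Assume L is regular. Let p be the pumping length given by the pumping lemma.
Take w = 0^{p(p+1)/2} ∈ L with |w| = p(p+1)/2 ≥ p.
Write w = xyz as guaranteed by the lemma, with |xy| ≤ p and |y| ≥ 1.
Then y = 0^k for some k with 1 ≤ k ≤ p.
Pump with i = 2: xy^2z = 0^{p(p+1)/2+k}. Since 1 ≤ k ≤ p, p(p+1)/2 < p(p+1)/2+k ≤ p(p+1)/2+p < (p+1)(p+2)/2, so p(p+1)/2+k is strictly between consecutive triangular numbers. So xy^2z ∉ L.
This is a contradiction; hence L is not regular.

0^{p(p+1)/2+k}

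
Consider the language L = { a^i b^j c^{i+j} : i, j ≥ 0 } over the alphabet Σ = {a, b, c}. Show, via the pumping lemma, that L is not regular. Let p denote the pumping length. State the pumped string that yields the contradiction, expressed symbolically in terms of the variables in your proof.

Assume L is regular; let p be its pumping constant.
Take w = a^p b^p c^{2p} ∈ L (with i=j=p, i+j=2p), |w| = 4p ≥ p.
The pumping lemma gives a decomposition w = xyz where |xy| ≤ p and |y| ≥ 1.
Because |xy| ≤ p and w begins with p copies of a, we have y = a^k with 1 ≤ k ≤ p.
Consider xy^2z = a^{p+k} b^p c^{2p}. Now the a- and b-counts sum to 2p+k, but the c-count is 2p ≠ 2p+k. So xy^2z ∉ L.
This contradicts the pumping lemma, so L is not regular.

a^{p+k} b^p c^{2p}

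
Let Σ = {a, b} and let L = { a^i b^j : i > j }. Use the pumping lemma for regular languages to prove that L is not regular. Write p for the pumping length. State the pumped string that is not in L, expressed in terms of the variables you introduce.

a^{p+1-k} b^p

Suppose for contradiction that L is regular, and let p be the pumping length.
Choose w = a^{p+1} b^p ∈ L, with |w| = 2p+1 ≥ p.
The pumping lemma gives a decomposition w = xyz where |xy| ≤ p and y is nonempty.
The first p characters of w are a's, so xy (and hence y) consists only of a's. Write y = a^k, 1 ≤ k ≤ p.
Consider xy^0z = xz = a^{p+1-k} b^p. Since k ≥ 1, the a-count p+1-k is at most p, so i > j fails; thus xz ∉ L.
This contradicts the pumping lemma, so L is not regular.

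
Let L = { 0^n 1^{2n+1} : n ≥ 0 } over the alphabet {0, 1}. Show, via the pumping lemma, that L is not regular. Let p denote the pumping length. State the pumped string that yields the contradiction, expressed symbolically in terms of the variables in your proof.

0^{p+k} 1^{2p+1}

Assume L is regular; let p be its pumping constant.
Let w = 0^p 1^{2p+1} ∈ L; note |w| = 3p+1 ≥ p.
The pumping lemma gives a decomposition w = xyz where |xy| ≤ p and |y| > 0.
Since the first p symbols of w are all 0's and |xy| ≤ p, y lies entirely in the leading 0-block: y = 0^k for some k with 1 ≤ k ≤ p.
Pump with i = 2: xy^2z = 0^{p+k} 1^{2p+1}. For this to lie in L we would need 2p+1 = 2(p+k)+1, which forces k = 0. But k ≥ 1, so xy^2z ∉ L.
This is a contradiction; hence L is not regular.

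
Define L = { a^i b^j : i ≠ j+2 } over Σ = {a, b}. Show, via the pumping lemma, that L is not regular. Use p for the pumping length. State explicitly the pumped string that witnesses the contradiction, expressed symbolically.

a^{p+p!} b^{p+p!-2}

Toward a contradiction, assume L is regular with pumping length p.
Choose w = a^p b^{p+p!-2}. Since p ≠ (p+p!-2)+2 = p+p!, w ∈ L; and |w| ≥ p.
Write w = xyz as guaranteed by the lemma, with |xy| ≤ p and |y| > 0.
Because |xy| ≤ p and w begins with p copies of a, we have y = a^k with 1 ≤ k ≤ p.
Since 1 ≤ k ≤ p, k divides p!; set t = 1 + p!/k. Then xy^t z has p + (p!/k)·k = p + p! copies of a. Now the a-count is p+p! and (b-count)+2 = (p+p!-2)+2 = p+p!, so i ≠ j+2 fails. So xy^t z = a^{p+p!} b^{p+p!-2} ∉ L.
This is a contradiction; hence L is not regular.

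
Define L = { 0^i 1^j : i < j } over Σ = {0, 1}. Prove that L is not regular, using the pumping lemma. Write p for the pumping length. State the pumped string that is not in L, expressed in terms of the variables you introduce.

0^{p+k} 1^{p+1}

Assume L is regular. Let p be the pumping length given by the pumping lemma.
Choose w = 0^p 1^{p+1} ∈ L, with |w| = 2p+1 ≥ p.
Write w = xyz as guaranteed by the lemma, with |xy| ≤ p and |y| ≥ 1.
The first p characters of w are 0's, so xy (and hence y) consists only of 0's. Write y = 0^k, 1 ≤ k ≤ p.
Consider xy^2z = 0^{p+k} 1^{p+1}. Since k ≥ 1, the 0-count p+k is at least p+1, so i < j fails; thus xy^2z ∉ L.
Contradiction. Therefore L is not regular.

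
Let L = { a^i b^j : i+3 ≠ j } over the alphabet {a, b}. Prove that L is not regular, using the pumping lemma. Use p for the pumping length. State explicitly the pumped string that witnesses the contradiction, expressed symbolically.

Assume L is regular. Let p be the pumping length given by the pumping lemma.
Choose w = a^p b^{p+p!+3}. Since p ≠ (p+p!+3)-3 = p+p!, w ∈ L; and |w| ≥ p.
Write w = xyz as guaranteed by the lemma, with |xy| ≤ p and |y| ≥ 1.
Because |xy| ≤ p and w begins with p copies of a, we have y = a^k with 1 ≤ k ≤ p.
Since 1 ≤ k ≤ p, k divides p!; set t = 1 + p!/k. Then xy^t z has p + (p!/k)·k = p + p! copies of a. Now the a-count is p+p! and (b-count)-3 = (p+p!+3)-3 = p+p!, so i+3 ≠ j fails. So xy^t z = a^{p+p!} b^{p+p!+3} ∉ L.
This contradicts the pumping lemma, so L is not regular.

a^{p+p!} b^{p+p!+3}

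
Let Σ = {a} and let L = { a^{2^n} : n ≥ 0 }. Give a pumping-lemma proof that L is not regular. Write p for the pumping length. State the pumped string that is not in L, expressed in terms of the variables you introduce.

Assume L is regular; let p be its pumping constant.
Take w = a^{2^p} ∈ L with |w| = 2^p ≥ p.
Write w = xyz as guaranteed by the lemma, with |xy| ≤ p and |y| > 0.
Then y = a^k for some k with 1 ≤ k ≤ p.
Pump with i = 2: xy^2z = a^{2^p+k}. Since 1 ≤ k ≤ p < 2^p, we have 2^p < 2^p+k < 2^{p+1}, so 2^p+k is not a power of 2. So xy^2z ∉ L.
Contradiction. Therefore L is not regular.

a^{2^p+k}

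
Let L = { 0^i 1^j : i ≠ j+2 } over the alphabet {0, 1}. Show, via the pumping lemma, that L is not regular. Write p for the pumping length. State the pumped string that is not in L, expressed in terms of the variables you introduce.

Suppose for contradiction that L is regular, and let p be the pumping length.
Choose w = 0^p 1^{p+p!-2}. Since p ≠ (p+p!-2)+2 = p+p!, w ∈ L; and |w| ≥ p.
By the pumping lemma, w = xyz with |xy| ≤ p and |y| > 0.
The first p characters of w are 0's, so xy (and hence y) consists only of 0's. Write y = 0^k, 1 ≤ k ≤ p.
Since 1 ≤ k ≤ p, k divides p!; set t = 1 + p!/k. Then xy^t z has p + (p!/k)·k = p + p! copies of 0. Now the 0-count is p+p! and (1-count)+2 = (p+p!-2)+2 = p+p!, so i ≠ j+2 fails. So xy^t z = 0^{p+p!} 1^{p+p!-2} ∉ L.
This is a contradiction; hence L is not regular.

0^{p+p!} 1^{p+p!-2}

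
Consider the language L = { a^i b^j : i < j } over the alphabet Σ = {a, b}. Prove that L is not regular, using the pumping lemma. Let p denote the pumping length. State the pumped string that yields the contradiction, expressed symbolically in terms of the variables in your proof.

a^{p+k} b^{p+1}

Assume L is regular. Let p be the pumping length given by the pumping lemma.
Choose w = a^p b^{p+1} ∈ L, with |w| = 2p+1 ≥ p.
By the pumping lemma, w = xyz with |xy| ≤ p and |y| ≥ 1.
Because |xy| ≤ p and w begins with p copies of a, we have y = a^k with 1 ≤ k ≤ p.
Consider xy^2z = a^{p+k} b^{p+1}. Since k ≥ 1, the a-count p+k is at least p+1, so i < j fails; thus xy^2z ∉ L.
This is a contradiction; hence L is not regular.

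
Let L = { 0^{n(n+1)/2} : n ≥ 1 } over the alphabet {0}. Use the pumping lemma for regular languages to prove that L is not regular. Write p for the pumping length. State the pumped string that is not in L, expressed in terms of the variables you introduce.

Suppose for contradiction that L is regular, and let p be the pumping length.
Take w = 0^{p(p+1)/2} ∈ L with |w| = p(p+1)/2 ≥ p.
The pumping lemma gives a decomposition w = xyz where |xy| ≤ p and |y| > 0.
Then y = 0^k for some k with 1 ≤ k ≤ p.
Pump with i = 2: xy^2z = 0^{p(p+1)/2+k}. Since 1 ≤ k ≤ p, p(p+1)/2 < p(p+1)/2+k ≤ p(p+1)/2+p < (p+1)(p+2)/2, so p(p+1)/2+k is strictly between consecutive triangular numbers. So xy^2z ∉ L.
This contradicts the pumping lemma, so L is not regular.

0^{p(p+1)/2+k}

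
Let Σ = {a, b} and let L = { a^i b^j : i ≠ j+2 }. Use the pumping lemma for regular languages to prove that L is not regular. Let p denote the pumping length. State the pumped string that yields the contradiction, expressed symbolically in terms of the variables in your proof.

a^{p+p!} b^{p+p!-2}

Assume L is regular. Let p be the pumping length given by the pumping lemma.
Choose w = a^p b^{p+p!-2}. Since p ≠ (p+p!-2)+2 = p+p!, w ∈ L; and |w| ≥ p.
The pumping lemma gives a decomposition w = xyz where |xy| ≤ p and |y| > 0.
Since the first p symbols of w are all a's and |xy| ≤ p, y lies entirely in the leading a-block: y = a^k for some k with 1 ≤ k ≤ p.
Since 1 ≤ k ≤ p, k divides p!; set t = 1 + p!/k. Then xy^t z has p + (p!/k)·k = p + p! copies of a. Now the a-count is p+p! and (b-count)+2 = (p+p!-2)+2 = p+p!, so i ≠ j+2 fails. So xy^t z = a^{p+p!} b^{p+p!-2} ∉ L.
This contradicts the pumping lemma, so L is not regular.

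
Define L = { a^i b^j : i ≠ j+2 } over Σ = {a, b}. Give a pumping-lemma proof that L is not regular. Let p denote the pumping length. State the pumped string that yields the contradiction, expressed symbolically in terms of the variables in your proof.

a^{p+p!} b^{p+p!-2}

Assume L is regular. Let p be the pumping length given by the pumping lemma.
Choose w = a^p b^{p+p!-2}. Since p ≠ (p+p!-2)+2 = p+p!, w ∈ L; and |w| ≥ p.
By the pumping lemma, w = xyz with |xy| ≤ p and |y| ≥ 1.
The first p characters of w are a's, so xy (and hence y) consists only of a's. Write y = a^k, 1 ≤ k ≤ p.
Since 1 ≤ k ≤ p, k divides p!; set t = 1 + p!/k. Then xy^t z has p + (p!/k)·k = p + p! copies of a. Now the a-count is p+p! and (b-count)+2 = (p+p!-2)+2 = p+p!, so i ≠ j+2 fails. So xy^t z = a^{p+p!} b^{p+p!-2} ∉ L.
This is a contradiction; hence L is not regular.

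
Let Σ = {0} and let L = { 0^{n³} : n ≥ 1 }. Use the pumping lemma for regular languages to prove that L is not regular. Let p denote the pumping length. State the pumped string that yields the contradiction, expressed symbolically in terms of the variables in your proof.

0^{p³+k}

Assume L is regular; let p be its pumping constant.
Take w = 0^{p³} ∈ L with |w| = p³ ≥ p.
By the pumping lemma, w = xyz with |xy| ≤ p and |y| ≥ 1.
Then y = 0^k for some k with 1 ≤ k ≤ p.
Pump with i = 2: xy^2z = 0^{p³+k}. Since 1 ≤ k ≤ p, p³ < p³+k ≤ p³+p < p³+3p²+3p+1 = (p+1)³, so p³+k is not a perfect cube. So xy^2z ∉ L.
This is a contradiction; hence L is not regular.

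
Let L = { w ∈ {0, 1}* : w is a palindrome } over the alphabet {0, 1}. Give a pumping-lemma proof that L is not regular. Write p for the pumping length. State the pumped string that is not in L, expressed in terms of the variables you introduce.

0^{p+k} 1 0^p

Assume L is regular; let p be its pumping constant.
Take w = 0^p 1 0^p, a palindrome of length 2p+1 ≥ p.
The pumping lemma gives a decomposition w = xyz where |xy| ≤ p and y is nonempty.
Because |xy| ≤ p and w begins with p copies of 0, we have y = 0^k with 1 ≤ k ≤ p.
Pump with i = 2: xy^2z = 0^{p+k} 1 0^p. Its reverse is 0^p 1 0^{p+k}, which differs from xy^2z since k ≥ 1. So xy^2z is not a palindrome and xy^2z ∉ L.
Contradiction. Therefore L is not regular.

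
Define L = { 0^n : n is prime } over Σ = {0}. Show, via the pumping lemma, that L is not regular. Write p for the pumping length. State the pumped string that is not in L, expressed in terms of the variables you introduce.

Assume L is regular; let p be its pumping constant.
Let q be a prime with q ≥ p+2 (infinitely many primes exist), and take w = 0^q ∈ L with |w| = q ≥ p.
By the pumping lemma, w = xyz with |xy| ≤ p and |y| ≥ 1.
Then y = 0^k for some k with 1 ≤ k ≤ p.
Since 1 ≤ k ≤ p, |xz| = q-k. Pump with i = q+1: |xy^{q+1}z| = (q-k)+(q+1)k = q+qk = q(1+k), which is composite (both factors ≥ 2). So xy^{q+1}z = 0^{q(1+k)} ∉ L.
This contradicts the pumping lemma, so L is not regular.

0^{q(1+k)}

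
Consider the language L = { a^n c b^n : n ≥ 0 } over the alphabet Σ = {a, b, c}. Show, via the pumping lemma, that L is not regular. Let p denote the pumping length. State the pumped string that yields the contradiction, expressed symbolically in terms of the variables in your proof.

a^{p+k} c b^p

Suppose for contradiction that L is regular, and let p be the pumping length.
Take w = a^p c b^p ∈ L with |w| = 2p+1 ≥ p.
The pumping lemma gives a decomposition w = xyz where |xy| ≤ p and |y| > 0.
The first p characters of w are a's, so xy (and hence y) consists only of a's. Write y = a^k, 1 ≤ k ≤ p.
Pump with i = 2: xy^2z = a^{p+k} c b^p, which would require p+k = p. But k ≥ 1, so xy^2z ∉ L.
This is a contradiction; hence L is not regular.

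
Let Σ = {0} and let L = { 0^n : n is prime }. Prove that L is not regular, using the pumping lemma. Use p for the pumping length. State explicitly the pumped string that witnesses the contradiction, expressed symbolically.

Toward a contradiction, assume L is regular with pumping length p.
Let q be a prime with q ≥ p+2 (infinitely many primes exist), and take w = 0^q ∈ L with |w| = q ≥ p.
Write w = xyz as guaranteed by the lemma, with |xy| ≤ p and y is nonempty.
Then y = 0^k for some k with 1 ≤ k ≤ p.
Since 1 ≤ k ≤ p, |xz| = q-k. Pump with i = q+1: |xy^{q+1}z| = (q-k)+(q+1)k = q+qk = q(1+k), which is composite (both factors ≥ 2). So xy^{q+1}z = 0^{q(1+k)} ∉ L.
This contradicts the pumping lemma, so L is not regular.

0^{q(1+k)}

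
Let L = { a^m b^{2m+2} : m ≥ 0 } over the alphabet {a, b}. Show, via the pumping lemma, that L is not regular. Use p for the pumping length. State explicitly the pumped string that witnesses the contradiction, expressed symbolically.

a^{p+k} b^{2p+2}

Toward a contradiction, assume L is regular with pumping length p.
Let w = a^p b^{2p+2} ∈ L; note |w| = 3p+2 ≥ p.
The pumping lemma gives a decomposition w = xyz where |xy| ≤ p and |y| > 0.
Since the first p symbols of w are all a's and |xy| ≤ p, y lies entirely in the leading a-block: y = a^k for some k with 1 ≤ k ≤ p.
Pump with i = 2: xy^2z = a^{p+k} b^{2p+2}. For this to lie in L we would need 2p+2 = 2(p+k)+2, which forces k = 0. But k ≥ 1, so xy^2z ∉ L.
Contradiction. Therefore L is not regular.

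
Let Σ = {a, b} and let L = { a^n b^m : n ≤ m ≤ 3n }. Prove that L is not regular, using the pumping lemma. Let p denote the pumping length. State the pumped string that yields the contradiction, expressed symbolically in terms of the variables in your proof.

Assume L is regular; let p be its pumping constant.
Take w = a^p b^p ∈ L (since p ≤ p ≤ 3p), with |w| = 2p ≥ p.
Write w = xyz as guaranteed by the lemma, with |xy| ≤ p and |y| > 0.
Because |xy| ≤ p and w begins with p copies of a, we have y = a^k with 1 ≤ k ≤ p.
Pump with i = 2: xy^2z = a^{p+k} b^p. Now n = p+k > p = m, so the condition n ≤ m fails. Thus xy^2z ∉ L.
This contradicts the pumping lemma, so L is not regular.

a^{p+k} b^p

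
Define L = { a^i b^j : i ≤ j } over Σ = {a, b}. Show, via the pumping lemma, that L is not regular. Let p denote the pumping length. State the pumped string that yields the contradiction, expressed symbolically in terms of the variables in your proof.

Suppose for contradiction that L is regular, and let p be the pumping length.
Choose w = a^p b^p ∈ L, with |w| = 2p ≥ p.
The pumping lemma gives a decomposition w = xyz where |xy| ≤ p and y is nonempty.
The first p characters of w are a's, so xy (and hence y) consists only of a's. Write y = a^k, 1 ≤ k ≤ p.
Consider xy^2z = a^{p+k} b^p. Since k ≥ 1, the a-count p+k exceeds the b-count p, so i ≤ j fails; thus xy^2z ∉ L.
Contradiction. Therefore L is not regular.

a^{p+k} b^p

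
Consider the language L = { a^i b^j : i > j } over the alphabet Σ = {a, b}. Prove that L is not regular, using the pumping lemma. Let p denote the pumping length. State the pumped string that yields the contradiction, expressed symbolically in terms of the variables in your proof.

a^{p+1-k} b^p

Assume L is regular; let p be its pumping constant.
Choose w = a^{p+1} b^p ∈ L, with |w| = 2p+1 ≥ p.
The pumping lemma gives a decomposition w = xyz where |xy| ≤ p and y is nonempty.
Since the first p symbols of w are all a's and |xy| ≤ p, y lies entirely in the leading a-block: y = a^k for some k with 1 ≤ k ≤ p.
Consider xy^0z = xz = a^{p+1-k} b^p. Since k ≥ 1, the a-count p+1-k is at most p, so i > j fails; thus xz ∉ L.
Contradiction. Therefore L is not regular.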